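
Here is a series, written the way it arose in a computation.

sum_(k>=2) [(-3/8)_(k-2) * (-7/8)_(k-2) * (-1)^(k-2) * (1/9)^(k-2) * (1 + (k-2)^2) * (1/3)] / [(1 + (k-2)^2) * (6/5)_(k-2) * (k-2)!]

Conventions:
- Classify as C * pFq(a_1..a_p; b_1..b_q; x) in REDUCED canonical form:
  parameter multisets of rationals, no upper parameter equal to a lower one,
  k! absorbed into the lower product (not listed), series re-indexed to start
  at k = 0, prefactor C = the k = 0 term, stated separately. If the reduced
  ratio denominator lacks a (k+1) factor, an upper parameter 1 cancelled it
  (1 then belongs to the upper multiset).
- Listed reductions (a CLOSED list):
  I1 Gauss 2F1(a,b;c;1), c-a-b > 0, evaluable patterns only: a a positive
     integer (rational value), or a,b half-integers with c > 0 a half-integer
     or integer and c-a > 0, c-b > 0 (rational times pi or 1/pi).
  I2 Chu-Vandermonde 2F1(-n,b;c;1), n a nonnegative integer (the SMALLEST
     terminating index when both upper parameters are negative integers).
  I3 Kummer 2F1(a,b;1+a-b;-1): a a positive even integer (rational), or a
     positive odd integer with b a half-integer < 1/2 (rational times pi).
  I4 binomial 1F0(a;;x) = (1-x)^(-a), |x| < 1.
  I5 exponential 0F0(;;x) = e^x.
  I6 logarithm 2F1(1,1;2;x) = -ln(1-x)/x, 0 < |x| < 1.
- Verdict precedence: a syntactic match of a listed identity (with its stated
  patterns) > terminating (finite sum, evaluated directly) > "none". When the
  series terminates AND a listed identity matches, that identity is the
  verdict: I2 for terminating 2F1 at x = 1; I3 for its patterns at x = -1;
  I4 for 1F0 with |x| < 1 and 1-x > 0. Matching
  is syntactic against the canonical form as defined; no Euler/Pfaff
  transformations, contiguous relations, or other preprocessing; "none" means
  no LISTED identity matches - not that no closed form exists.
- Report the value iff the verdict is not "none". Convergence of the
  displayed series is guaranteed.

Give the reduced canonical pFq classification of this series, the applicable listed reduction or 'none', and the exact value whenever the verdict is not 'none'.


Prefactor 1/3, argument -1/9: 2F1 with upper {-7/8, -3/8} over lower {6/5}. Verdict: no listed reduction: x = -1/9 and upper {-7/8, -3/8} fail every I1-I6 pattern.

First insight: t_0 being 1/3, striking the common factor k^2 + 1 reduces the term (prefactor 1/3).
Adjacent-term ratio: r(k) = (-1/9) * (k-7/8) (k-3/8) / [(k+6/5) (k+1)] - rational in k. x = (-1/9); t_0 = 1/3; negate the roots.


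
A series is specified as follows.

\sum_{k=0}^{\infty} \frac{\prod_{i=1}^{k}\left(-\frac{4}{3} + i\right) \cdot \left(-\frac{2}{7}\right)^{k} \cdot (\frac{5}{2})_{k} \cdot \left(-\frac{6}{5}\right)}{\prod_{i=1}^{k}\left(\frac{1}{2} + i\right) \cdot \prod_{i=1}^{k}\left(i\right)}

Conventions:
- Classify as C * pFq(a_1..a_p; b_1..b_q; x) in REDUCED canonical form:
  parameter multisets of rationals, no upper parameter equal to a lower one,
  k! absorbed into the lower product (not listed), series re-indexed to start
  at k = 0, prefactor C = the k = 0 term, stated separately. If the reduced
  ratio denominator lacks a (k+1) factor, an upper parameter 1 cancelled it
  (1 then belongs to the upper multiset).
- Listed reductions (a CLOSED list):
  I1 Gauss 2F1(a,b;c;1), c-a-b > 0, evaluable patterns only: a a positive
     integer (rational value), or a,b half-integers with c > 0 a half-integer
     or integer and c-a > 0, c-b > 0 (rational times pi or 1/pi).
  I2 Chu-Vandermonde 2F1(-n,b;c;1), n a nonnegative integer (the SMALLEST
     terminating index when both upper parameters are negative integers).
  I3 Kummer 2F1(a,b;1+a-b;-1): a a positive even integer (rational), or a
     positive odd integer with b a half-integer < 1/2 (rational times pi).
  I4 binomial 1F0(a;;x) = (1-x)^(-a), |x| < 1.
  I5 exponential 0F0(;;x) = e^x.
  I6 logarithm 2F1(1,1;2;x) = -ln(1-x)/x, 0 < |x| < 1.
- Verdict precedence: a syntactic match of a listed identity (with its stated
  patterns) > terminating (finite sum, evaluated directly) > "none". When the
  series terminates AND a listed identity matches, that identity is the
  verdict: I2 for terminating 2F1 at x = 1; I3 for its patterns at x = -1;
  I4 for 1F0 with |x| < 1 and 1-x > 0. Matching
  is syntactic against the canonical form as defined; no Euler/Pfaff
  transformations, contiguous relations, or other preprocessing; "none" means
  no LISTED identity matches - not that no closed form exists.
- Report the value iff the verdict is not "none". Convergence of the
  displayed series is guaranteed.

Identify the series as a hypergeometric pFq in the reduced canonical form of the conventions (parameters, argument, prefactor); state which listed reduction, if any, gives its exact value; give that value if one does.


This is -\frac{6}{5} * 2F1(-\frac{1}{3}, \frac{5}{2}; \frac{3}{2}; -\frac{2}{7}) in reduced canonical form. Verdict: none - at argument -\frac{2}{7} the multisets {-\frac{1}{3}, \frac{5}{2}} ; {\frac{3}{2}} match no listed identity.

The tell: t_0 being -\frac{6}{5}, the lower running product (C = -6/5, x = -2/7) is a rising factorial.
Step ratio: r(k) = -\frac{2}{7} * (k-\frac{1}{3}) (k+\frac{5}{2}) / [(k+\frac{3}{2}) (k+1)] - rational in k. x = -\frac{2}{7}; t_0 = -\frac{6}{5}; negate the roots.


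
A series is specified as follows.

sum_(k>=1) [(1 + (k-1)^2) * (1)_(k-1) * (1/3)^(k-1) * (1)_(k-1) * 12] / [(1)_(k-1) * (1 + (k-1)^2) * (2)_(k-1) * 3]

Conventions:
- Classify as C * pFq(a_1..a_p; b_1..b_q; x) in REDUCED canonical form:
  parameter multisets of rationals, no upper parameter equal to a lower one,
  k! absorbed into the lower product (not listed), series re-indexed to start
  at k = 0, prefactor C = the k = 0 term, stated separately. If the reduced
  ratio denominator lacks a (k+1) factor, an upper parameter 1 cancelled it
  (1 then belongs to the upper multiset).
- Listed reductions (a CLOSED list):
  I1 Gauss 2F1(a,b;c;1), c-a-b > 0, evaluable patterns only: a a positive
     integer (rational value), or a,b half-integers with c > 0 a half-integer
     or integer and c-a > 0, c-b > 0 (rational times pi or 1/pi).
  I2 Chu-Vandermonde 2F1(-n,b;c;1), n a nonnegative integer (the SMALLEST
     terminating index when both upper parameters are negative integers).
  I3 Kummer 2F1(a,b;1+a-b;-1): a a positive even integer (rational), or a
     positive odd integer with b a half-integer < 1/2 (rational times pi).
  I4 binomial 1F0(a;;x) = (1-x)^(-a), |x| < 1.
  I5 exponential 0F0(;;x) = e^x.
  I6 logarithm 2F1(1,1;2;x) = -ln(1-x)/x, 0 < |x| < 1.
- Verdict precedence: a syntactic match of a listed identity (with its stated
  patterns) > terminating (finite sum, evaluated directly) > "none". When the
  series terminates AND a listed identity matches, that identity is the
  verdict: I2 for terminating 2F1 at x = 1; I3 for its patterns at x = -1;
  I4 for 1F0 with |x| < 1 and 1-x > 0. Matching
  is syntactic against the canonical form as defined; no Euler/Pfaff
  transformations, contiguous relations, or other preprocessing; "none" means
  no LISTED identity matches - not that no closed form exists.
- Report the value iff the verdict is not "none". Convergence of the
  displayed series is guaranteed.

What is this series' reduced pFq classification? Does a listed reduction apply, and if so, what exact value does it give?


Prefactor 4, argument 1/3: 2F1 with upper {1, 1} over lower {2}. Verdict: logarithm (I6) applies (the logarithm: parameters (1,1;2), x = 1/3). Its exact value is (-12) * ln(2/3).

First insight: from the first term 4: (1)_k (C = 4) is k! itself.
Adjacent-term ratio: r(k) = (1/3) * (k+1) (k+1) / [(k+2) (k+1)] - rational in k, leading ratio (1/3); with t_0 = 4, classification follows.


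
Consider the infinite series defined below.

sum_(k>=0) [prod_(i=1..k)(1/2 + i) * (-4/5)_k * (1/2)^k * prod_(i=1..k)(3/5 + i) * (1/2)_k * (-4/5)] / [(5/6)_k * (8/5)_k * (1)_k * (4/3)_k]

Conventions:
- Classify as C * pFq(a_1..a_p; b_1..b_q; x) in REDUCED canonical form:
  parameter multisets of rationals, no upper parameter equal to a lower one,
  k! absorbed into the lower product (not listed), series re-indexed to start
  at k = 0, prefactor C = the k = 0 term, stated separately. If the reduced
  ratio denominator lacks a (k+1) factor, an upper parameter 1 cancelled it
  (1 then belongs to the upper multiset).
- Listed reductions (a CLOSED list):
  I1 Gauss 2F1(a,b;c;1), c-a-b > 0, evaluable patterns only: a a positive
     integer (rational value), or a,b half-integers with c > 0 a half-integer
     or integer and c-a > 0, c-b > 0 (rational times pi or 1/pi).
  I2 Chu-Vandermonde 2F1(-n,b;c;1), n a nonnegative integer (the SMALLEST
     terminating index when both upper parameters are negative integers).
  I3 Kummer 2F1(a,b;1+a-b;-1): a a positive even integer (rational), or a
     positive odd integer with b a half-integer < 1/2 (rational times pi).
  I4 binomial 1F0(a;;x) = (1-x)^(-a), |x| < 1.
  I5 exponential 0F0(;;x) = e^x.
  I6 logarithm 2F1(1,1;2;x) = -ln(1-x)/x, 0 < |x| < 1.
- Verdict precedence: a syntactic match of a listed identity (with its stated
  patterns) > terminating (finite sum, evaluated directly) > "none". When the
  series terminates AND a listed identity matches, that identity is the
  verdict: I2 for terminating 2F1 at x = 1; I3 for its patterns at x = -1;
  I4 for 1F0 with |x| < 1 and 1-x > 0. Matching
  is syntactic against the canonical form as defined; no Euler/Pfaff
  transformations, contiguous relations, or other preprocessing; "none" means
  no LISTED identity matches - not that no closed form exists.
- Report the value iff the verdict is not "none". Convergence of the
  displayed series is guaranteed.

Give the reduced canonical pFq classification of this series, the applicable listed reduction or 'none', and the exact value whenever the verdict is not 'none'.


This is -4/5 * 3F2(-4/5, 1/2, 3/2; 5/6, 4/3; 1/2) in reduced canonical form. Verdict: none - at argument 1/2 the multisets {-4/5, 1/2, 3/2} ; {5/6, 4/3} match no listed identity.

The tell: x = (1/2) and the running product (prefactor -4/5) telescopes to a rising factorial.
Adjacent-term ratio: r(k) = (1/2) * (k-4/5) (k+1/2) (k+3/2) / [(k+5/6) (k+4/3) (k+1)] - rational in k. x = (1/2); t_0 = -4/5; negate the roots.


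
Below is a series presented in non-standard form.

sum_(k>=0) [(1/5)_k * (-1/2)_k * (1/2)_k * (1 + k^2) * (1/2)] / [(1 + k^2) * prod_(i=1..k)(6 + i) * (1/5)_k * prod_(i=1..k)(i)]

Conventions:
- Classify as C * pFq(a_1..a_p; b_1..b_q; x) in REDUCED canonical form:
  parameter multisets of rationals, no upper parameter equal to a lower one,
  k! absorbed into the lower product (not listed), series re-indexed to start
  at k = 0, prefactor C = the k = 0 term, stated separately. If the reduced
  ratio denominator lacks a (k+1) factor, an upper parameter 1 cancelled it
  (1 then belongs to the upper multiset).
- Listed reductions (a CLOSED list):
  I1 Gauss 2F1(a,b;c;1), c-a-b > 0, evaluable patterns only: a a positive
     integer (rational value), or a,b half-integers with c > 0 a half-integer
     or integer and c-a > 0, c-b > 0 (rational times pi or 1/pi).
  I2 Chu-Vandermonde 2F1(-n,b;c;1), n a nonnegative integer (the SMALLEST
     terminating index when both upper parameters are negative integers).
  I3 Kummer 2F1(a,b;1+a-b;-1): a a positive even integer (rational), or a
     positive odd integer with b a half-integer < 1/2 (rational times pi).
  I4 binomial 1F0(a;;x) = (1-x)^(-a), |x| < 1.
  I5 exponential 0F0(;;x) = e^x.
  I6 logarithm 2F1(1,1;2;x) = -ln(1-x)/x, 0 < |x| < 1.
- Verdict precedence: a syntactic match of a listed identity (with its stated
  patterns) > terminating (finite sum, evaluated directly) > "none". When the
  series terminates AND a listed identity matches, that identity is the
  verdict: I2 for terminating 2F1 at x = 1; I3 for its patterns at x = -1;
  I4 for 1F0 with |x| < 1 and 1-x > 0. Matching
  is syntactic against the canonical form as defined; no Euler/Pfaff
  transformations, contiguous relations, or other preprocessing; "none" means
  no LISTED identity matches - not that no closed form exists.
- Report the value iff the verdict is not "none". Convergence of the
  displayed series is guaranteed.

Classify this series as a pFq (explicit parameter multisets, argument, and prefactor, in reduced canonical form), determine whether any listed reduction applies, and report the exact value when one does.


Classification (C = 1/2): 2F1 with upper {-1/2, 1/2}, lower {7}, argument x = 1. Verdict: the half-integer Gauss pattern (I1) fires (x = 1; upper {-1/2, 1/2} half-integers, c = 7 in the evaluable pattern). Hence: (1048576/693693) / pi.

First insight: t_0 being 1/2, the lower running product (prefactor 1/2) is a rising factorial.
Consecutive-term ratio: r(k) = 1 * (k-1/2) (k+1/2) / [(k+7) (k+1)] ; factor over Q: parameters, x = 1, and C = 1/2.


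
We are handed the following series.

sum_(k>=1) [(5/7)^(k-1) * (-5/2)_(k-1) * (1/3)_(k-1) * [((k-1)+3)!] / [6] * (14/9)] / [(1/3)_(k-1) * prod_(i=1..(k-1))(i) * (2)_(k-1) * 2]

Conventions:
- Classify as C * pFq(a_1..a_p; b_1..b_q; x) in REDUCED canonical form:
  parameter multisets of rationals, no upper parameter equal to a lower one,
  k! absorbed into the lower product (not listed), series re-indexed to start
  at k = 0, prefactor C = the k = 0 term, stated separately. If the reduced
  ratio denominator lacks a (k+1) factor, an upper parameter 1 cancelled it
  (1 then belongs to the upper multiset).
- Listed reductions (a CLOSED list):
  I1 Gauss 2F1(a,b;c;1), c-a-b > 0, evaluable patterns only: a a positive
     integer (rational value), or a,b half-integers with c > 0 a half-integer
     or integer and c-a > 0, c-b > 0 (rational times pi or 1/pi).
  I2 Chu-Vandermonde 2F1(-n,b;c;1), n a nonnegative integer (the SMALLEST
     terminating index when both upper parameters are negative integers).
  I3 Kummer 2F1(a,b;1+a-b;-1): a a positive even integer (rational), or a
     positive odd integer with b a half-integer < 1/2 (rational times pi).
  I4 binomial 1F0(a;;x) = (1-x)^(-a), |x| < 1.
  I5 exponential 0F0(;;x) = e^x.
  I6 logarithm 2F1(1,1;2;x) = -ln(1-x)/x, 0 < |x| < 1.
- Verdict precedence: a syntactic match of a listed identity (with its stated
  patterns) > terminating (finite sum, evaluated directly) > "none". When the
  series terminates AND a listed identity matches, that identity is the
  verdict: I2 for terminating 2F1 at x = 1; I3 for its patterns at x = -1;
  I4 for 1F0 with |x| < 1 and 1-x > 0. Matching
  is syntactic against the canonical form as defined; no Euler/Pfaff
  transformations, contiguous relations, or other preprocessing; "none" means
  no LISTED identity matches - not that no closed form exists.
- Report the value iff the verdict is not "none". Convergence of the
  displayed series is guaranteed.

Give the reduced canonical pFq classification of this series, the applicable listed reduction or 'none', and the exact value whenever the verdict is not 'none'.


With C = 7/9: the canonical form is 2F1(-5/2, 4; 2; 5/7). Verdict: none (x = 5/7): each listed identity misses the multisets {-5/2, 4} ; {2}.

Structural cue: t_0 being 7/9, the constant factors (C = 7/9) combine into one prefactor.
Step ratio: r(k) = (5/7) * (k-5/2) (k+4) / [(k+2) (k+1)] - rational in k, leading ratio (5/7); with t_0 = 7/9, classification follows.


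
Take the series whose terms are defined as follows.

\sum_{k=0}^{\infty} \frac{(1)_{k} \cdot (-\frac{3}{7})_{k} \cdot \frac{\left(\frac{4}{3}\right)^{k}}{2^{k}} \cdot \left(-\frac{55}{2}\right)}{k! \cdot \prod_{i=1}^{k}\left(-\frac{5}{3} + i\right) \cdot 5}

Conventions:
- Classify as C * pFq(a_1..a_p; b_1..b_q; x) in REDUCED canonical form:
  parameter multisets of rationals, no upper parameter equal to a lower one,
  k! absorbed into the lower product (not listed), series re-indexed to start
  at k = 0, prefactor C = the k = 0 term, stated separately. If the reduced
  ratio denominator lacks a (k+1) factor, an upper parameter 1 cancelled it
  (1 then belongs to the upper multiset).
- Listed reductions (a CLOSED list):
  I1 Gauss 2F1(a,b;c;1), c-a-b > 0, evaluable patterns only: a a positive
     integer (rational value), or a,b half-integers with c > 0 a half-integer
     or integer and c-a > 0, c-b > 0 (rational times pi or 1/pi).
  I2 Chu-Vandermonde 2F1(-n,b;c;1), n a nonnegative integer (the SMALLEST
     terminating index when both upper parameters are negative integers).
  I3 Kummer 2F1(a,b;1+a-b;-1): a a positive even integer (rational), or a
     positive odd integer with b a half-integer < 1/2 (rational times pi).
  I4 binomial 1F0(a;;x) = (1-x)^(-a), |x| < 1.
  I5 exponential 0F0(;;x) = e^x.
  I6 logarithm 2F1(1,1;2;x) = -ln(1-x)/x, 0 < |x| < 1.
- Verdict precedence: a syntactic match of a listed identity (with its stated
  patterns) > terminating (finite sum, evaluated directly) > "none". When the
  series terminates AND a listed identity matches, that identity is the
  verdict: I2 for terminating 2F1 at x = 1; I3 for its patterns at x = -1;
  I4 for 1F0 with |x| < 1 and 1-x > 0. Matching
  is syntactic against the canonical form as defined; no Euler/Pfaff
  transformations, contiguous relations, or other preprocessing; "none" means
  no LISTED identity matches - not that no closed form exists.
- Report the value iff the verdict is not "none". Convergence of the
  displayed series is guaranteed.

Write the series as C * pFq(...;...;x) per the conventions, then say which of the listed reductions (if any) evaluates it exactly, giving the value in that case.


The series (x = \frac{2}{3}) is 2F1: upper {-\frac{3}{7}, 1}, lower {-\frac{2}{3}}, prefactor -\frac{11}{2}. Verdict: none - at argument \frac{2}{3} the multisets {-\frac{3}{7}, 1} ; {-\frac{2}{3}} match no listed identity.

Structural cue: t_0 = -\frac{11}{2} here, and the two k-th powers (C = -11/2, x = 2/3) combine into one argument.
Ratio: r(k) = \frac{2}{3} * (k-\frac{3}{7}) (k+1) / [(k-\frac{2}{3}) (k+1)] - poly over poly, x = \frac{2}{3} from leading terms; C = -\frac{11}{2} at k = 0.


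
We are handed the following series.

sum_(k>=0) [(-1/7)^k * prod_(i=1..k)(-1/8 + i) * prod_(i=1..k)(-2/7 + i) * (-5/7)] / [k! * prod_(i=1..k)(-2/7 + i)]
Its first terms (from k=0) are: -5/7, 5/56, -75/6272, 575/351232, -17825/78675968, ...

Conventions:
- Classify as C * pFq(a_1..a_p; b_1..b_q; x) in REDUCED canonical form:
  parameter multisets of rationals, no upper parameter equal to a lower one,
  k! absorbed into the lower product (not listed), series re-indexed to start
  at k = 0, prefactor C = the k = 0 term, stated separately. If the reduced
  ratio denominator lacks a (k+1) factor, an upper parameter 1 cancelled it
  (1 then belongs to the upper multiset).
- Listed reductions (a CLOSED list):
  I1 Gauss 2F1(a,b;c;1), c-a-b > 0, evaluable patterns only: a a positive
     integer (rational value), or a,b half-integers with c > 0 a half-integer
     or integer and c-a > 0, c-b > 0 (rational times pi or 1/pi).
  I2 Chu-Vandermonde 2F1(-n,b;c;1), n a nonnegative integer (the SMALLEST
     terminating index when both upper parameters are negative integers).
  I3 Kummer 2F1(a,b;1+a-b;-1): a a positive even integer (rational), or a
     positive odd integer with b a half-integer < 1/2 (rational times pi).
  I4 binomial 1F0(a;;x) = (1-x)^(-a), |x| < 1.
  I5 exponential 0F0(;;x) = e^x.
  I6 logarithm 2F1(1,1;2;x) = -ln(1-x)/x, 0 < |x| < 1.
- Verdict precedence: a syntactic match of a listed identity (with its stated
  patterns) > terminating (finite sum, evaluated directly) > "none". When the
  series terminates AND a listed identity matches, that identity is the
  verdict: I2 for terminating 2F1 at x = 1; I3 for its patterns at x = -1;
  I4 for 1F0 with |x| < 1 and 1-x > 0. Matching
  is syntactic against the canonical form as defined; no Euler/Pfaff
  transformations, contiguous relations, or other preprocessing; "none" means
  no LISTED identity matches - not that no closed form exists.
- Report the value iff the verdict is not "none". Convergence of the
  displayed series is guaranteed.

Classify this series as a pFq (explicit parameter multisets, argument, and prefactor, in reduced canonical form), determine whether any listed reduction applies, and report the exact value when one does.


This is -5/7 * 1F0(7/8; -; -1/7) in reduced canonical form. Verdict: the binomial series (I4) fires (the 1F0 binomial series: exponent -7/8, x = -1/7). Its exact value is (-5/7) * (8/7)^(-7/8).

First insight: with t_0 = -5/7, the running product (C = -5/7, x = -1/7) telescopes to a rising factorial.
Adjacent-term ratio: r(k) = (-1/7) * (k+7/8) / [(k+1)] - rational in k, leading ratio (-1/7); with t_0 = -5/7, classification follows.


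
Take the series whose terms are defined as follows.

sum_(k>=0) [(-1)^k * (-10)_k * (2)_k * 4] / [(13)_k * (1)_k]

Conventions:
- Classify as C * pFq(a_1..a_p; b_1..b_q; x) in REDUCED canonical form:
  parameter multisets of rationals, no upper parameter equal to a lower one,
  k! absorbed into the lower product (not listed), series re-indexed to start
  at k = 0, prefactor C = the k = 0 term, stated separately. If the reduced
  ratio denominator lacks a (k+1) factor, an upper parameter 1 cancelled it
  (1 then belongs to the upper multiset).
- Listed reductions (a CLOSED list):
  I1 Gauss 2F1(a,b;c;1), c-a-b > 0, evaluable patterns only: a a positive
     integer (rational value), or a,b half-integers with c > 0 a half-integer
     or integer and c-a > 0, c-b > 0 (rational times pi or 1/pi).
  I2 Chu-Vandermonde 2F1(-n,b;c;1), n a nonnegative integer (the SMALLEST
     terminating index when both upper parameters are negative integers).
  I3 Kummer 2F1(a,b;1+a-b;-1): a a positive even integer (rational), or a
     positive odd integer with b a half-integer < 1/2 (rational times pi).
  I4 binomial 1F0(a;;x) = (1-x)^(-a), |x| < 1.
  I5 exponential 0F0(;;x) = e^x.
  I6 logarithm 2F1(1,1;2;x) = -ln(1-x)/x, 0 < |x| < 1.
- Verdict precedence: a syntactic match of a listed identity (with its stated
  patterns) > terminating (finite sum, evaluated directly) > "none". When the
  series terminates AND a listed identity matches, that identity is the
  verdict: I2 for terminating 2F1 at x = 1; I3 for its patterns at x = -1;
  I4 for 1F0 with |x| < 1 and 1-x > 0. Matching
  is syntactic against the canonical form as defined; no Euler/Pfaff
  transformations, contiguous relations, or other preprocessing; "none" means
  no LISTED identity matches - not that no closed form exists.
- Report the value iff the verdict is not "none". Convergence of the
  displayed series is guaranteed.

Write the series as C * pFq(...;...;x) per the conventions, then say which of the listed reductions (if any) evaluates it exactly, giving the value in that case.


Reduced: x = -1, 2F1, upper = {-10, 2}, lower = {13}, C = 4. Verdict at x = -1: the Kummer evaluation I3 matches (x = -1; c = 13 equals 1+a-b for upper {-10, 2}: listed pattern). Its exact value is 24.

The tell: with t_0 = 4, (1)_k (prefactor 4) is k! itself.
Step ratio: r(k) = (-1) * (k-10) (k+2) / [(k+13) (k+1)] ; factor over Q: parameters, x = (-1), and C = 4.


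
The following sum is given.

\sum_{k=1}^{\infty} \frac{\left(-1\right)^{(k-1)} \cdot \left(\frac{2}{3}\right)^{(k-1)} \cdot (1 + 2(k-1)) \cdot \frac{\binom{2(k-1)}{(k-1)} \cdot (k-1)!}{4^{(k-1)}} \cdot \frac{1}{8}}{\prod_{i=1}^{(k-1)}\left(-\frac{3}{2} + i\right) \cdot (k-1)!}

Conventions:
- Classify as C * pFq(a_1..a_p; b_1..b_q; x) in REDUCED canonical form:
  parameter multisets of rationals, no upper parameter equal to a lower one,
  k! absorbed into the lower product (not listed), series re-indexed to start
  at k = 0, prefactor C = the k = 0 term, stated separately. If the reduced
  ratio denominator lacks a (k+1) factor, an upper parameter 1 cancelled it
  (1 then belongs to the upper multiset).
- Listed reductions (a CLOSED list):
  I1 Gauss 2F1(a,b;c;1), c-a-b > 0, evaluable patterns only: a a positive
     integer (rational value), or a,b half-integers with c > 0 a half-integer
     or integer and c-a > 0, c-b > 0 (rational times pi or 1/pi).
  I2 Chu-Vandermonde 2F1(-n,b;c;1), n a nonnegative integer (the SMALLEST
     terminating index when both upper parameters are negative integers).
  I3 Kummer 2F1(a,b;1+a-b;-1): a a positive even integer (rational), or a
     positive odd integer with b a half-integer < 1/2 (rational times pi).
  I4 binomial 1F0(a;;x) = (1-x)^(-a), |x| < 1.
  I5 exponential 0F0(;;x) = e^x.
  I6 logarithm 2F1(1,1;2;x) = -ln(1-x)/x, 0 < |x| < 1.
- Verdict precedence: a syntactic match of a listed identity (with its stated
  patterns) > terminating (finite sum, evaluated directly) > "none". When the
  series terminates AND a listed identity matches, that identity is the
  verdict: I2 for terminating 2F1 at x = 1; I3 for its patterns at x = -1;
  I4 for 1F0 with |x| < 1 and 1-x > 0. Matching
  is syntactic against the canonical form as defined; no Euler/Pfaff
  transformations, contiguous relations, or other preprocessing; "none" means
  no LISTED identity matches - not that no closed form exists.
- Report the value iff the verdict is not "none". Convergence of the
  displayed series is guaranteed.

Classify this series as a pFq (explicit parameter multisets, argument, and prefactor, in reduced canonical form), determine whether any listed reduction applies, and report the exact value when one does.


With C = \frac{1}{8}: the canonical form is 1F1(\frac{3}{2}; -\frac{1}{2}; -\frac{2}{3}). Verdict: none (x = -\frac{2}{3}): each listed identity misses the multisets {\frac{3}{2}} ; {-\frac{1}{2}}.

Key step: t_0 = \frac{1}{8} here, and the lower running product (C = 1/8, x = -2/3) is a rising factorial.
Consecutive-term ratio: r(k) = -\frac{2}{3} * (k+\frac{3}{2}) / [(k-\frac{1}{2}) (k+1)] - rational; roots negated = parameters, x = -\frac{2}{3}, C = \frac{1}{8}.


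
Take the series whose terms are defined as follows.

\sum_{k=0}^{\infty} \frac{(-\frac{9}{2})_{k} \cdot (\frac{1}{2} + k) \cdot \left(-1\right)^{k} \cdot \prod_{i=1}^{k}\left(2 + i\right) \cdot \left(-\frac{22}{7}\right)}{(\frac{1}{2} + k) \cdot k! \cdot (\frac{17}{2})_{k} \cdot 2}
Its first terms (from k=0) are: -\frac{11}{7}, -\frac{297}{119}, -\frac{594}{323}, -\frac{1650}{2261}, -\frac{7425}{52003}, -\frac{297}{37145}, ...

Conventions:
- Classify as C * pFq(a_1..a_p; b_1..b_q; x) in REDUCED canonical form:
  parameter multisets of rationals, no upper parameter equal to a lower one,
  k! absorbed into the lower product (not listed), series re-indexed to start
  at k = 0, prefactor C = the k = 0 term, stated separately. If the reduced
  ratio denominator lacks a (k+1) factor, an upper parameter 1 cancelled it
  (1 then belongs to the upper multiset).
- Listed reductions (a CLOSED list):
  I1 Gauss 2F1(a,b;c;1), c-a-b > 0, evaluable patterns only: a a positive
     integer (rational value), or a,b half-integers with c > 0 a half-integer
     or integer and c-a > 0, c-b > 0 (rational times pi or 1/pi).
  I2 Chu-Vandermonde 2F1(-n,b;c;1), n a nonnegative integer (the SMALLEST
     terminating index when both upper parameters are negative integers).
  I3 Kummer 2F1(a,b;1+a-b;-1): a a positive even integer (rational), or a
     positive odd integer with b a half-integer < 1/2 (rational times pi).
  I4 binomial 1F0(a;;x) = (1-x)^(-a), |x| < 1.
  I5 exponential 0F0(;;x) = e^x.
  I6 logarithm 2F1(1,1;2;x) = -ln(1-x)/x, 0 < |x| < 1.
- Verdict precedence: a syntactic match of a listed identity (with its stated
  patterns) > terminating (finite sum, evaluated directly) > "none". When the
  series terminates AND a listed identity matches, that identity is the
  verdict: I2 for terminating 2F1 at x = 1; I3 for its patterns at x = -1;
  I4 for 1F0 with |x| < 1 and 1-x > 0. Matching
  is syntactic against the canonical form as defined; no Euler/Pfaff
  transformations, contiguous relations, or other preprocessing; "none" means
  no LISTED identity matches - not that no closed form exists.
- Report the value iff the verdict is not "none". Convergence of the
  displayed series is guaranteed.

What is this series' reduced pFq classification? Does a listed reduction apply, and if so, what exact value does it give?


At argument -1: a 2F1 with upper {-\frac{9}{2}, 3}, lower {\frac{17}{2}}, scaled by C = -\frac{11}{7}. Verdict: this is the Kummer evaluation I3 (x = -1; c = \frac{17}{2} equals 1+a-b for upper {-\frac{9}{2}, 3}: listed pattern). Its exact value is \left(-\frac{70785}{32768}\right) \cdot \pi.

The tell: with t_0 = -\frac{11}{7}, the constant factors (C = -11/7) combine into one prefactor.
Step ratio: r(k) = -1 * (k-\frac{9}{2}) (k+3) / [(k+\frac{17}{2}) (k+1)] - rational; roots negated = parameters, x = -1, C = -\frac{11}{7}.


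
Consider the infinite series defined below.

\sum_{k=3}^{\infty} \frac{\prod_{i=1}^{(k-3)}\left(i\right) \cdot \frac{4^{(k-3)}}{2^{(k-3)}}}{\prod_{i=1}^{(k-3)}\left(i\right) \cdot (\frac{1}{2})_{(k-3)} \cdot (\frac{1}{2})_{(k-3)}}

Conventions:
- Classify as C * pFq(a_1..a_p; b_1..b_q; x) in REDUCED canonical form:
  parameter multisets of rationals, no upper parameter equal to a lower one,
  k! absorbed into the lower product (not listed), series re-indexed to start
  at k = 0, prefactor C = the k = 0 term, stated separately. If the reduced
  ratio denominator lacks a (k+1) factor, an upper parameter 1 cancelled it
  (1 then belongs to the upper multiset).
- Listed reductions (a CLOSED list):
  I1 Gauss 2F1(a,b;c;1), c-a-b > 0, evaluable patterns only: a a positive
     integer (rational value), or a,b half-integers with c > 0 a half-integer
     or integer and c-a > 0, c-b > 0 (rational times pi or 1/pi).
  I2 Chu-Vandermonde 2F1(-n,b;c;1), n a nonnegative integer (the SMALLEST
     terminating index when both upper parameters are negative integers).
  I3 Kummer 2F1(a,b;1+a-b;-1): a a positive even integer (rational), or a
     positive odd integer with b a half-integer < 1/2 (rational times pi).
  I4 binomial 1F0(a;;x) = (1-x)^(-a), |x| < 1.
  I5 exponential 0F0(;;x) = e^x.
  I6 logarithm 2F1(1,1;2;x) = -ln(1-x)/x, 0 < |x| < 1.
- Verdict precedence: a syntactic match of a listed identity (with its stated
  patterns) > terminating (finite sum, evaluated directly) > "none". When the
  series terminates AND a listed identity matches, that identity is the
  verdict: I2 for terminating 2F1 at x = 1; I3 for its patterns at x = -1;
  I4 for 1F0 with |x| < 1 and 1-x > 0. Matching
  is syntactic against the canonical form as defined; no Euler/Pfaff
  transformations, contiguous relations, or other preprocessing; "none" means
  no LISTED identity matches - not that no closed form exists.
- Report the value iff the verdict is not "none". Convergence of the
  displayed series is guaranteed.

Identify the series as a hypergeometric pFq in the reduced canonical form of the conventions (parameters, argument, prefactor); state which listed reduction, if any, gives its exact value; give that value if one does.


First insight: t_0 = 1 here, and the running product (C = 1, x = 2) telescopes to a rising factorial.
Adjacent-term ratio: r(k) = 2 * (k+1) / [(k+\frac{1}{2}) (k+\frac{1}{2}) (k+1)] - rational in k, leading ratio 2; with t_0 = 1, classification follows.

Reduced: x = 2, 1F2, upper = {1}, lower = {\frac{1}{2}, \frac{1}{2}}, C = 1. Verdict: none. Every listed pattern misses the 1F2 form at 2, upper {1}.


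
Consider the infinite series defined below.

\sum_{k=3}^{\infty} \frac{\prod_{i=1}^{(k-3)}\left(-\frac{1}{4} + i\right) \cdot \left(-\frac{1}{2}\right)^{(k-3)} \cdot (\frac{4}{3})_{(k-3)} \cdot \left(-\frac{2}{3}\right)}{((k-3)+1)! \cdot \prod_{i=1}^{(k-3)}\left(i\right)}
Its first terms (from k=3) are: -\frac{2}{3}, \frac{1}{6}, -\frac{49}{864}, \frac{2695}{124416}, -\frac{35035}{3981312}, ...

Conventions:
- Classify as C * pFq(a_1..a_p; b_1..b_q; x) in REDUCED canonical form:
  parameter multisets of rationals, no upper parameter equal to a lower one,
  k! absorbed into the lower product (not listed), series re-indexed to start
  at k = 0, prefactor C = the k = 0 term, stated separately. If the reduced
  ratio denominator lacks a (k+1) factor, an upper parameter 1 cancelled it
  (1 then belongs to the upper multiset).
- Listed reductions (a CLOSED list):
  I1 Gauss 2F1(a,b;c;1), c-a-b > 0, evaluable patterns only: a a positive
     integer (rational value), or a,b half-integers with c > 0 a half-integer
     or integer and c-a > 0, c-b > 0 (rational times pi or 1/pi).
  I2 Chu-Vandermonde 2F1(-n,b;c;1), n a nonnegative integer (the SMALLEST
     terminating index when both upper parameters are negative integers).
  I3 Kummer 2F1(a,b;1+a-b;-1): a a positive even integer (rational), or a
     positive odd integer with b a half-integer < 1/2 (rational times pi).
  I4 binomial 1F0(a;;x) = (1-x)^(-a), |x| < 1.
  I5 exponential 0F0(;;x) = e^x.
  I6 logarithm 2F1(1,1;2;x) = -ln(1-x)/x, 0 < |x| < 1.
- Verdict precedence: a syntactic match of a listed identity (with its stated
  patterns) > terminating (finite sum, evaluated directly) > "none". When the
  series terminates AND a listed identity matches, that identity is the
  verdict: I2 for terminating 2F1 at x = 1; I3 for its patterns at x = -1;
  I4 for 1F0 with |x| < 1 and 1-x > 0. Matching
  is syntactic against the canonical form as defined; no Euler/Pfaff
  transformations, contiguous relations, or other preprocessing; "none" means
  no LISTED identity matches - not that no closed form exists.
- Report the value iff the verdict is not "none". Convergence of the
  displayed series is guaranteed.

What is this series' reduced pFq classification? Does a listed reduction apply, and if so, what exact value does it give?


Key observation: t_0 = -\frac{2}{3} here, and the running product (prefactor -2/3) telescopes to a rising factorial.
Adjacent-term ratio: r(k) = -\frac{1}{2} * (k+\frac{3}{4}) (k+\frac{4}{3}) / [(k+2) (k+1)] - rational in k, leading ratio -\frac{1}{2}; with t_0 = -\frac{2}{3}, classification follows.

With C = -\frac{2}{3}: the canonical form is 2F1(\frac{3}{4}, \frac{4}{3}; 2; -\frac{1}{2}). Verdict: none - this 2F1 at x = -\frac{1}{2} matches no listed pattern, and upper {\frac{3}{4}, \frac{4}{3}} holds no stopper.


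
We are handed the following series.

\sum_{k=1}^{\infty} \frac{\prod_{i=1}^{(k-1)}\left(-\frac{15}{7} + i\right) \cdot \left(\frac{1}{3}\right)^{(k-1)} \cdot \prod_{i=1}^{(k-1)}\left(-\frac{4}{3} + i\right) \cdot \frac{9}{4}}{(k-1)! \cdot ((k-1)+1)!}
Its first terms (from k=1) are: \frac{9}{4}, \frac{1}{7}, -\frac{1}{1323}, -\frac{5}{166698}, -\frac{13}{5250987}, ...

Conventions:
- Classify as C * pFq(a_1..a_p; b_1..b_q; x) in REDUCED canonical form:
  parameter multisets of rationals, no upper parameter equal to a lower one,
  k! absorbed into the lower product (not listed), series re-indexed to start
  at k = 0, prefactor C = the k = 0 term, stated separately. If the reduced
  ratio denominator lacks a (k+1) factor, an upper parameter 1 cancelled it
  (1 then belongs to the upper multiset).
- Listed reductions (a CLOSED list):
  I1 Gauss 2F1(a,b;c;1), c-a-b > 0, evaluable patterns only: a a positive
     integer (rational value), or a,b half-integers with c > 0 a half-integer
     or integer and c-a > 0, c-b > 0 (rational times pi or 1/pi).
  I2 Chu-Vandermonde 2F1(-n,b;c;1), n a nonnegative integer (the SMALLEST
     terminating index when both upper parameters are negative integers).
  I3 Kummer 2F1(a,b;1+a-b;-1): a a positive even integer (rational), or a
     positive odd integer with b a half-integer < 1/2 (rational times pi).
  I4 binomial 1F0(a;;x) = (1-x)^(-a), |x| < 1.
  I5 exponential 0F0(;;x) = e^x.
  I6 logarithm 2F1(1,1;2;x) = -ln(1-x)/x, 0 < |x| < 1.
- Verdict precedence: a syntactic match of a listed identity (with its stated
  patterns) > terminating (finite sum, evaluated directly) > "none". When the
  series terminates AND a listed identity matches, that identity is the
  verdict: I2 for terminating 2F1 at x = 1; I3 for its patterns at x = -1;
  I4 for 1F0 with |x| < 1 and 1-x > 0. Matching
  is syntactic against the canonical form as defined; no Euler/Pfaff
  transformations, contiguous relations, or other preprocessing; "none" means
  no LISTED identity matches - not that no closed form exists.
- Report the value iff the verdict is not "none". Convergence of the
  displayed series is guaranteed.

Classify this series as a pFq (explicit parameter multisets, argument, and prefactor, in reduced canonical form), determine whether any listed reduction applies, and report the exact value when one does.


At argument \frac{1}{3}: a 2F1 with upper {-\frac{8}{7}, -\frac{1}{3}}, lower {2}, scaled by C = \frac{9}{4}. Verdict: none - this 2F1 at x = \frac{1}{3} matches no listed pattern, and upper {-\frac{8}{7}, -\frac{1}{3}} holds no stopper.

Key step: x = \frac{1}{3} and the running product (prefactor 9/4) telescopes to a rising factorial.
Consecutive-term ratio: r(k) = \frac{1}{3} * (k-\frac{8}{7}) (k-\frac{1}{3}) / [(k+2) (k+1)] ; factor over Q: parameters, x = \frac{1}{3}, and C = \frac{9}{4}.


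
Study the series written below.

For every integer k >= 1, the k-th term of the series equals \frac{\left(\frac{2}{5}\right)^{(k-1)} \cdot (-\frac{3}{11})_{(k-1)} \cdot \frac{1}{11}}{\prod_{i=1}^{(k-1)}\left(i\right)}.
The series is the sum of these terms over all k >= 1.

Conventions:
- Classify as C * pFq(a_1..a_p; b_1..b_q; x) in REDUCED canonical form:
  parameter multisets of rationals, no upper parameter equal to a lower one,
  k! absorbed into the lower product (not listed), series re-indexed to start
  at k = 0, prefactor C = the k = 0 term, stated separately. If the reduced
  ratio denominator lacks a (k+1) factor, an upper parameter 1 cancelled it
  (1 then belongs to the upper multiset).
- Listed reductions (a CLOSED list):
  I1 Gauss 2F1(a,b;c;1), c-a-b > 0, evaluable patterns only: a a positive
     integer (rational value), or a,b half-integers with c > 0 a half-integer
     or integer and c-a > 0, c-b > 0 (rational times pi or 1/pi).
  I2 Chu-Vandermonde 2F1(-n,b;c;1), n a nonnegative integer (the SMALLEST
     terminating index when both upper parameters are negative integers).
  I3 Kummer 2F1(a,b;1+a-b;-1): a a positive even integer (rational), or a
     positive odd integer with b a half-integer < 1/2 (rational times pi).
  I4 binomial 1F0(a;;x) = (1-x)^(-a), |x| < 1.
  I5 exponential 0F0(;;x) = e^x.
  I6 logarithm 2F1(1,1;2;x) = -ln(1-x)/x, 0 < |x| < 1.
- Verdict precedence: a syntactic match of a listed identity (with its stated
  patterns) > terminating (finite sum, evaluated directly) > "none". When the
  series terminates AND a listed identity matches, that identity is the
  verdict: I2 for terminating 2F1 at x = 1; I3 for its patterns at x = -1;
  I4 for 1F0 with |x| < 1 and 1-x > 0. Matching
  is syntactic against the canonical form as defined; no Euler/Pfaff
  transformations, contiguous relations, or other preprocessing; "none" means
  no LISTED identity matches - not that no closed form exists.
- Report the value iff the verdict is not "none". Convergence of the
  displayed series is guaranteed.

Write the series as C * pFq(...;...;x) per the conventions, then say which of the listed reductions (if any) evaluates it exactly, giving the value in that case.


The series (x = \frac{2}{5}) is 1F0: upper {-\frac{3}{11}}, lower {-}, prefactor \frac{1}{11}. Verdict: the binomial series (I4) matches (the 1F0 binomial series: exponent 3/11, x = \frac{2}{5}). Its exact value is \frac{1}{11} \cdot \left(\frac{3}{5}\right)^{\frac{3}{11}}.

First insight: t_0 = \frac{1}{11} here, and the product of the first k integers (C = 1/11) is k!.
Ratio: r(k) = \frac{2}{5} * (k-\frac{3}{11}) / [(k+1)] ; factor over Q: parameters, x = \frac{2}{5}, and C = \frac{1}{11}.


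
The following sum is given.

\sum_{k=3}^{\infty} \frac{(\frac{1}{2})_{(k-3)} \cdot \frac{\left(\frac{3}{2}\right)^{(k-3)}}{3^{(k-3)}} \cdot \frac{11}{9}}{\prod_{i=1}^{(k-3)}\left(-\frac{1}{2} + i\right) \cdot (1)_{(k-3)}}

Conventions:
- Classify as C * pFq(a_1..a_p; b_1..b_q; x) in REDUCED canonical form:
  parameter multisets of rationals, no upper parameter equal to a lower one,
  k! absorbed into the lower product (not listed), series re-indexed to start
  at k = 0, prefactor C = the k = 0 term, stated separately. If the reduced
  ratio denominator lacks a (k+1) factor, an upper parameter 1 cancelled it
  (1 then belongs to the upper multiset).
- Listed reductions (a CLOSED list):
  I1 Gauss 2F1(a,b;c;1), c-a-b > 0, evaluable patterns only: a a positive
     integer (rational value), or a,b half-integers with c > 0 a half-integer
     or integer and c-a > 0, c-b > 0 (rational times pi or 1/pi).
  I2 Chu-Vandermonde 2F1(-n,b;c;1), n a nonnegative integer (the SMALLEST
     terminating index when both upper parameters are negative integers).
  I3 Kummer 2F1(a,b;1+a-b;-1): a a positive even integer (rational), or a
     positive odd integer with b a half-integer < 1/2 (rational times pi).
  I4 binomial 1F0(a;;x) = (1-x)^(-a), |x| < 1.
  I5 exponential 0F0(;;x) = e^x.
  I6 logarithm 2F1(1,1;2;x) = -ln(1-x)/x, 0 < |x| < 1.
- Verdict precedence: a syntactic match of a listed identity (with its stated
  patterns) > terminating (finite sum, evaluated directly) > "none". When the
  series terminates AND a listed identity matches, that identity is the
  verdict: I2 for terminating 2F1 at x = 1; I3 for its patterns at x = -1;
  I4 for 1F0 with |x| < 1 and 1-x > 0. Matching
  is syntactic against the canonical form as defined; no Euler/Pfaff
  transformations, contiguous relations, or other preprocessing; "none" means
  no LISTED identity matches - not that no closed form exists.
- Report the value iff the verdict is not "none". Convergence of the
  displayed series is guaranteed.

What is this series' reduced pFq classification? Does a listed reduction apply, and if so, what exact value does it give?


x = \frac{1}{2} here; the reduced form reads 0F0, upper {-}, lower {-}, C = \frac{11}{9}. Verdict: this is exponential (I5) (the 0F0 exponential series at x = \frac{1}{2}). Its exact value is \frac{11}{9} \cdot e^{\frac{1}{2}}.

Key observation: x = \frac{1}{2} and (1)_k (prefactor 11/9) is k! itself.
Step ratio: r(k) = \frac{1}{2} * 1 / [(k+1)] ; factor over Q: parameters, x = \frac{1}{2}, and C = \frac{11}{9}.
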